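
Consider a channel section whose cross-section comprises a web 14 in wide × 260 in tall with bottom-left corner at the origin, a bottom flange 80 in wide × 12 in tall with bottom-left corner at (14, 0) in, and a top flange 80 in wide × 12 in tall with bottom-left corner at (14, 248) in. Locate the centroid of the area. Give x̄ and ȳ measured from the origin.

x̄ = 23.23 in, ȳ = 130.00 in

web: A = 14 × 260 = 3640.00, centroid at (7.00, 130.00).
bottom flange: A = 80 × 12 = 960.00, centroid at (54.00, 6.00).
top flange: A = 80 × 12 = 960.00, centroid at (54.00, 254.00).
ΣA = 5560.00 in²
ΣAx̄ = (3640.00)(7.00) + (960.00)(54.00) + (960.00)(54.00) = 129160.00 in³
ΣAȳ = (3640.00)(130.00) + (960.00)(6.00) + (960.00)(254.00) = 722800.00 in³
x̄ = 129160.00 / 5560.00 = 23.23 in
ȳ = 722800.00 / 5560.00 = 130.00 in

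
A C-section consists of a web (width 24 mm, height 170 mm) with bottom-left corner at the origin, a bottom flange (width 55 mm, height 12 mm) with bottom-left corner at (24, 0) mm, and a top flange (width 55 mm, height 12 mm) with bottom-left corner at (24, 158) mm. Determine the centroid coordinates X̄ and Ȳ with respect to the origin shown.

X̄ = 21.66 mm, Ȳ = 85.00 mm

web: A = 24 × 170 = 4080.00, centroid at (12.00, 85.00).
bottom flange: A = 55 × 12 = 660.00, centroid at (51.50, 6.00).
top flange: A = 55 × 12 = 660.00, centroid at (51.50, 164.00).
ΣA = 5400.00 mm²
ΣAX̄ = (4080.00)(12.00) + (660.00)(51.50) + (660.00)(51.50) = 116940.00 mm³
ΣAȲ = (4080.00)(85.00) + (660.00)(6.00) + (660.00)(164.00) = 459000.00 mm³
X̄ = 116940.00 / 5400.00 = 21.66 mm
Ȳ = 459000.00 / 5400.00 = 85.00 mm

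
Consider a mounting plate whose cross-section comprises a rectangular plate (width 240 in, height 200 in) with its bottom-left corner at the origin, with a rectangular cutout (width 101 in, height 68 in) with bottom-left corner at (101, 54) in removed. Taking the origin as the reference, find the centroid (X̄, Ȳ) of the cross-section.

X̄ = 114.74 in, Ȳ = 102.00 in

plate: A = 240 × 200 = 48000.00, centroid at (120.00, 100.00).
hole: A = −(101 × 68) = -6868.00, centroid at (151.50, 88.00).
ΣA = 41132.00 in²
ΣAX̄ = (48000.00)(120.00) + (-6868.00)(151.50) = 4719498.00 in³
ΣAȲ = (48000.00)(100.00) + (-6868.00)(88.00) = 4195616.00 in³
X̄ = 4719498.00 / 41132.00 = 114.74 in
Ȳ = 4195616.00 / 41132.00 = 102.00 in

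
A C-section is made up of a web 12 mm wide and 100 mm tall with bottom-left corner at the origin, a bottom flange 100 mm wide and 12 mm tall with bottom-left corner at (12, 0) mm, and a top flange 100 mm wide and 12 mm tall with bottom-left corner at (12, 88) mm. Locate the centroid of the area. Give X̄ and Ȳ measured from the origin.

X̄ = 43.33 mm, Ȳ = 50.00 mm

Part | A | x̄ᵢ | ȳᵢ | A·x̄ᵢ | A·ȳᵢ
web | 1200.00 | 6.00 | 50.00 | 7200.00 | 60000.00
bottom flange | 1200.00 | 62.00 | 6.00 | 74400.00 | 7200.00
top flange | 1200.00 | 62.00 | 94.00 | 74400.00 | 112800.00
Σ | 3600.00 |  |  | 156000.00 | 180000.00
X̄ = 156000.00 / 3600.00 = 43.33 mm
Ȳ = 180000.00 / 3600.00 = 50.00 mm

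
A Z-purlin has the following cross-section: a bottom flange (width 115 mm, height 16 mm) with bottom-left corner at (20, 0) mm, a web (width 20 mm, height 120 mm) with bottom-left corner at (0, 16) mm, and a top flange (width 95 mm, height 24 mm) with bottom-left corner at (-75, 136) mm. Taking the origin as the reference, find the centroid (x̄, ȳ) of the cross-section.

x̄ = 15.94 mm, ȳ = 81.99 mm

bottom flange: A = 115 × 16 = 1840.00, centroid at (77.50, 8.00).
web: A = 20 × 120 = 2400.00, centroid at (10.00, 76.00).
top flange: A = 95 × 24 = 2280.00, centroid at (-27.50, 148.00).
ΣA = 6520.00 mm²
ΣAx̄ = (1840.00)(77.50) + (2400.00)(10.00) + (2280.00)(-27.50) = 103900.00 mm³
ΣAȳ = (1840.00)(8.00) + (2400.00)(76.00) + (2280.00)(148.00) = 534560.00 mm³
x̄ = 103900.00 / 6520.00 = 15.94 mm
ȳ = 534560.00 / 6520.00 = 81.99 mm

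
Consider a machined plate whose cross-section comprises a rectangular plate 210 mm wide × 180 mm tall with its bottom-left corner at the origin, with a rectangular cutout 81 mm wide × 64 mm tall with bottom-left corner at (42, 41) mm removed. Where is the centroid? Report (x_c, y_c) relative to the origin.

plate: A = 210 × 180 = 37800.00, centroid at (105.00, 90.00).
hole: A = −(81 × 64) = -5184.00, centroid at (82.50, 73.00).
ΣA = 32616.00 mm²
ΣAx_c = (37800.00)(105.00) + (-5184.00)(82.50) = 3541320.00 mm³
ΣAy_c = (37800.00)(90.00) + (-5184.00)(73.00) = 3023568.00 mm³
x_c = 3541320.00 / 32616.00 = 108.58 mm
y_c = 3023568.00 / 32616.00 = 92.70 mm

x_c = 108.58 mm, y_c = 92.70 mm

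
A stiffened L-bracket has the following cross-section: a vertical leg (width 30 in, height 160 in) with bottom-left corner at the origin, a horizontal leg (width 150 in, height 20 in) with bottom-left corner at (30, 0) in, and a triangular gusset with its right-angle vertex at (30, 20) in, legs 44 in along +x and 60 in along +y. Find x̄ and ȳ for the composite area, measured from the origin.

x̄ = 48.90 in, ȳ = 51.18 in

vertical leg: A = 30 × 160 = 4800.00, centroid at (15.00, 80.00).
horizontal leg: A = 150 × 20 = 3000.00, centroid at (105.00, 10.00).
gusset: A = ½·44·60 = 1320.00, centroid at (44.67, 40.00).
ΣA = 9120.00 in², ΣAx̄ = 445960.00 in³, ΣAȳ = 466800.00 in³.
x̄ = 445960.00/9120.00 = 48.90 in; ȳ = 466800.00/9120.00 = 51.18 in.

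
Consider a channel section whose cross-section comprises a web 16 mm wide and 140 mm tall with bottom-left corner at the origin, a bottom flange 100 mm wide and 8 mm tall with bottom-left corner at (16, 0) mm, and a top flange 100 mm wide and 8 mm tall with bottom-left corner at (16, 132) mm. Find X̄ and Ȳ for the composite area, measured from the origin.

X̄ = 32.17 mm, Ȳ = 70.00 mm

web: A = 16 × 140 = 2240.00, centroid at (8.00, 70.00).
bottom flange: A = 100 × 8 = 800.00, centroid at (66.00, 4.00).
top flange: A = 100 × 8 = 800.00, centroid at (66.00, 136.00).
ΣA = 3840.00 mm²
ΣAX̄ = (2240.00)(8.00) + (800.00)(66.00) + (800.00)(66.00) = 123520.00 mm³
ΣAȲ = (2240.00)(70.00) + (800.00)(4.00) + (800.00)(136.00) = 268800.00 mm³
X̄ = 123520.00 / 3840.00 = 32.17 mm
Ȳ = 268800.00 / 3840.00 = 70.00 mm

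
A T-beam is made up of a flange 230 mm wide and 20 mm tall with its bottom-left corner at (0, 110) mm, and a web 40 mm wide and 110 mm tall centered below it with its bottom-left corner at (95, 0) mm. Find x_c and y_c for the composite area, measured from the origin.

x_c = 115.00 mm, y_c = 88.22 mm

web: A = 40 × 110 = 4400.00, centroid at (115.00, 55.00).
flange: A = 230 × 20 = 4600.00, centroid at (115.00, 120.00).
ΣA = 9000.00 mm²
ΣAx_c = (4400.00)(115.00) + (4600.00)(115.00) = 1035000.00 mm³
ΣAy_c = (4400.00)(55.00) + (4600.00)(120.00) = 794000.00 mm³
x_c = 1035000.00 / 9000.00 = 115.00 mm
y_c = 794000.00 / 9000.00 = 88.22 mm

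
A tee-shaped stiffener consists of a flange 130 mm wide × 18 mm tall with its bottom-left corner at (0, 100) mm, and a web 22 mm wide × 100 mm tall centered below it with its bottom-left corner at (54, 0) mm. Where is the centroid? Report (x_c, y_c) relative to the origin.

x_c = 65.00 mm, y_c = 80.41 mm

Part | A | x̄ᵢ | ȳᵢ | A·x̄ᵢ | A·ȳᵢ
web | 2200.00 | 65.00 | 50.00 | 143000.00 | 110000.00
flange | 2340.00 | 65.00 | 109.00 | 152100.00 | 255060.00
Σ | 4540.00 |  |  | 295100.00 | 365060.00
x_c = 295100.00 / 4540.00 = 65.00 mm
y_c = 365060.00 / 4540.00 = 80.41 mm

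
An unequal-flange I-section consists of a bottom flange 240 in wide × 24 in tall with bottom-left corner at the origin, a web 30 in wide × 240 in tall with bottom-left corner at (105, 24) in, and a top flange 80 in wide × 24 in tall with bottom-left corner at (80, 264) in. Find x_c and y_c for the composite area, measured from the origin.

x_c = 120.00 in, y_c = 109.94 in

Part | A | x̄ᵢ | ȳᵢ | A·x̄ᵢ | A·ȳᵢ
bottom flange | 5760.00 | 120.00 | 12.00 | 691200.00 | 69120.00
web | 7200.00 | 120.00 | 144.00 | 864000.00 | 1036800.00
top flange | 1920.00 | 120.00 | 276.00 | 230400.00 | 529920.00
Σ | 14880.00 |  |  | 1785600.00 | 1635840.00
x_c = 1785600.00 / 14880.00 = 120.00 in
y_c = 1635840.00 / 14880.00 = 109.94 in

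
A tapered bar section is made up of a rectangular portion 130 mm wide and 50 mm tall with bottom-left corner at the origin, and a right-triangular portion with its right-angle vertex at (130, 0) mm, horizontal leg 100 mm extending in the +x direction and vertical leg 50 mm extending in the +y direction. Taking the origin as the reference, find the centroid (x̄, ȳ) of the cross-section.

rectangular portion: A = 130 × 50 = 6500.00, centroid at (65.00, 25.00).
triangular portion: A = ½·100·50 = 2500.00, centroid at (163.33, 16.67).
ΣA = 9000.00 mm², ΣAx̄ = 830833.33 mm³, ΣAȳ = 204166.67 mm³.
x̄ = 830833.33/9000.00 = 92.31 mm; ȳ = 204166.67/9000.00 = 22.69 mm.

x̄ = 92.31 mm, ȳ = 22.69 mm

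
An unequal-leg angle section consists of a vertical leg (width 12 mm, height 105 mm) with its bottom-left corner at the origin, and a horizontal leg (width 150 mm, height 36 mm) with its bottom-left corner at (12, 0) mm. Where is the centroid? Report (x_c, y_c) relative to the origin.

x_c = 71.68 mm, y_c = 24.53 mm

Part | A | x̄ᵢ | ȳᵢ | A·x̄ᵢ | A·ȳᵢ
vertical leg | 1260.00 | 6.00 | 52.50 | 7560.00 | 66150.00
horizontal leg | 5400.00 | 87.00 | 18.00 | 469800.00 | 97200.00
Σ | 6660.00 |  |  | 477360.00 | 163350.00
x_c = 477360.00 / 6660.00 = 71.68 mm
y_c = 163350.00 / 6660.00 = 24.53 mm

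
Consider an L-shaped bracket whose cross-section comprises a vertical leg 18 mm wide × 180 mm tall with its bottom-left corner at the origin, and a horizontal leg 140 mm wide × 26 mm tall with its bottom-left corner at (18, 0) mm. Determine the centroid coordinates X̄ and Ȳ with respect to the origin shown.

X̄ = 50.80 mm, Ȳ = 49.26 mm

vertical leg: A = 18 × 180 = 3240.00, centroid at (9.00, 90.00).
horizontal leg: A = 140 × 26 = 3640.00, centroid at (88.00, 13.00).
ΣA = 6880.00 mm²
ΣAX̄ = (3240.00)(9.00) + (3640.00)(88.00) = 349480.00 mm³
ΣAȲ = (3240.00)(90.00) + (3640.00)(13.00) = 338920.00 mm³
X̄ = 349480.00 / 6880.00 = 50.80 mm
Ȳ = 338920.00 / 6880.00 = 49.26 mm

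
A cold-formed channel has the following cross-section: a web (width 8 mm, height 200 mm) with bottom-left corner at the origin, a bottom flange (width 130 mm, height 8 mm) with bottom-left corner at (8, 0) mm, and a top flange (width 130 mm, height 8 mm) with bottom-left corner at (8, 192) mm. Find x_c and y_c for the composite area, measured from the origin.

web: A = 8 × 200 = 1600.00, centroid at (4.00, 100.00).
bottom flange: A = 130 × 8 = 1040.00, centroid at (73.00, 4.00).
top flange: A = 130 × 8 = 1040.00, centroid at (73.00, 196.00).
ΣA = 3680.00 mm²
ΣAx_c = (1600.00)(4.00) + (1040.00)(73.00) + (1040.00)(73.00) = 158240.00 mm³
ΣAy_c = (1600.00)(100.00) + (1040.00)(4.00) + (1040.00)(196.00) = 368000.00 mm³
x_c = 158240.00 / 3680.00 = 43.00 mm
y_c = 368000.00 / 3680.00 = 100.00 mm

x_c = 43.00 mm, y_c = 100.00 mm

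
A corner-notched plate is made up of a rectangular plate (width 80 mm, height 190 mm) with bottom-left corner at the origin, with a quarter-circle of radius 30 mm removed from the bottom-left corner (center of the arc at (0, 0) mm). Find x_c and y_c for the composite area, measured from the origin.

plate: A = 80 × 190 = 15200.00, centroid at (40.00, 95.00).
removed quarter-circle: A = −¼π·30² = -706.86, centroid at (12.73, 12.73).
ΣA = 14493.14 mm², ΣAx_c = 599000.00 mm³, ΣAy_c = 1435000.00 mm³.
x_c = 599000.00/14493.14 = 41.33 mm; y_c = 1435000.00/14493.14 = 99.01 mm.

x_c = 41.33 mm, y_c = 99.01 mm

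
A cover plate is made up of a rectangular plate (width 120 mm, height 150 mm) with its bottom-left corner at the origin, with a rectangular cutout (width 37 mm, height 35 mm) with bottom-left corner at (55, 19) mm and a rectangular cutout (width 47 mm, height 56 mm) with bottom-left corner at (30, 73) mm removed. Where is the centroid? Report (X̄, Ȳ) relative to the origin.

X̄ = 59.97 mm, Ȳ = 73.68 mm

plate: A = 120 × 150 = 18000.00, centroid at (60.00, 75.00).
hole 1: A = −(37 × 35) = -1295.00, centroid at (73.50, 36.50).
hole 2: A = −(47 × 56) = -2632.00, centroid at (53.50, 101.00).
ΣA = 14073.00 mm²
ΣAX̄ = (18000.00)(60.00) + (-1295.00)(73.50) + (-2632.00)(53.50) = 844005.50 mm³
ΣAȲ = (18000.00)(75.00) + (-1295.00)(36.50) + (-2632.00)(101.00) = 1036900.50 mm³
X̄ = 844005.50 / 14073.00 = 59.97 mm
Ȳ = 1036900.50 / 14073.00 = 73.68 mm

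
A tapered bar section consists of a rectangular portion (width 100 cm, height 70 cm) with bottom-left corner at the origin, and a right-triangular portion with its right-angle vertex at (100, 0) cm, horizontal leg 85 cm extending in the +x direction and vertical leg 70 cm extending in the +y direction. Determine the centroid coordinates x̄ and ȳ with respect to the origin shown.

Part | A | x̄ᵢ | ȳᵢ | A·x̄ᵢ | A·ȳᵢ
rectangular portion | 7000.00 | 50.00 | 35.00 | 350000.00 | 245000.00
triangular portion | 2975.00 | 128.33 | 23.33 | 381791.67 | 69416.67
Σ | 9975.00 |  |  | 731791.67 | 314416.67
x̄ = 731791.67 / 9975.00 = 73.36 cm
ȳ = 314416.67 / 9975.00 = 31.52 cm

x̄ = 73.36 cm, ȳ = 31.52 cm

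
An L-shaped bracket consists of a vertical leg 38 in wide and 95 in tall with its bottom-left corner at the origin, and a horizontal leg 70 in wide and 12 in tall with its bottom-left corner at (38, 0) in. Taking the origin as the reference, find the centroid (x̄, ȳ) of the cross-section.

vertical leg: A = 38 × 95 = 3610.00, centroid at (19.00, 47.50).
horizontal leg: A = 70 × 12 = 840.00, centroid at (73.00, 6.00).
ΣA = 4450.00 in², ΣAx̄ = 129910.00 in³, ΣAȳ = 176515.00 in³.
x̄ = 129910.00/4450.00 = 29.19 in; ȳ = 176515.00/4450.00 = 39.67 in.

x̄ = 29.19 in, ȳ = 39.67 in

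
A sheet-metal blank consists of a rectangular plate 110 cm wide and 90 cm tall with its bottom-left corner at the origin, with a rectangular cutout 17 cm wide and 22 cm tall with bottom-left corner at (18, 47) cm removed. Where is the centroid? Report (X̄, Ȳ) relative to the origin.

X̄ = 56.12 cm, Ȳ = 44.49 cm

plate: A = 110 × 90 = 9900.00, centroid at (55.00, 45.00).
hole: A = −(17 × 22) = -374.00, centroid at (26.50, 58.00).
ΣA = 9526.00 cm²
ΣAX̄ = (9900.00)(55.00) + (-374.00)(26.50) = 534589.00 cm³
ΣAȲ = (9900.00)(45.00) + (-374.00)(58.00) = 423808.00 cm³
X̄ = 534589.00 / 9526.00 = 56.12 cm
Ȳ = 423808.00 / 9526.00 = 44.49 cm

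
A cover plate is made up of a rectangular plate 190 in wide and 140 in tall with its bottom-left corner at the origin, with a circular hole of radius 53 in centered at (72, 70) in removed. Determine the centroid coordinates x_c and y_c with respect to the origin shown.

x_c = 106.42 in, y_c = 70.00 in

plate: A = 190 × 140 = 26600.00, centroid at (95.00, 70.00).
hole: A = −π·53² = -8824.73, centroid at (72.00, 70.00).
ΣA = 17775.27 in², ΣAx_c = 1891619.17 in³, ΣAy_c = 1244268.64 in³.
x_c = 1891619.17/17775.27 = 106.42 in; y_c = 1244268.64/17775.27 = 70.00 in.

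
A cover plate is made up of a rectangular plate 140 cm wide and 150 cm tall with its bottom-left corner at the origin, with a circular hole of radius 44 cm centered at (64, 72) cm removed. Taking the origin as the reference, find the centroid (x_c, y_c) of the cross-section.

x_c = 72.45 cm, y_c = 76.22 cm

plate: A = 140 × 150 = 21000.00, centroid at (70.00, 75.00).
hole: A = −π·44² = -6082.12, centroid at (64.00, 72.00).
ΣA = 14917.88 cm², ΣAx_c = 1080744.10 cm³, ΣAy_c = 1137087.12 cm³.
x_c = 1080744.10/14917.88 = 72.45 cm; y_c = 1137087.12/14917.88 = 76.22 cm.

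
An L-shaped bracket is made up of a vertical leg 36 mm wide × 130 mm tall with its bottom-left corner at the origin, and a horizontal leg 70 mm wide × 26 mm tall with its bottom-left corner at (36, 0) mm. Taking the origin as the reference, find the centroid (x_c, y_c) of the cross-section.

x_c = 32.84 mm, y_c = 50.44 mm

vertical leg: A = 36 × 130 = 4680.00, centroid at (18.00, 65.00).
horizontal leg: A = 70 × 26 = 1820.00, centroid at (71.00, 13.00).
ΣA = 6500.00 mm²
ΣAx_c = (4680.00)(18.00) + (1820.00)(71.00) = 213460.00 mm³
ΣAy_c = (4680.00)(65.00) + (1820.00)(13.00) = 327860.00 mm³
x_c = 213460.00 / 6500.00 = 32.84 mm
y_c = 327860.00 / 6500.00 = 50.44 mm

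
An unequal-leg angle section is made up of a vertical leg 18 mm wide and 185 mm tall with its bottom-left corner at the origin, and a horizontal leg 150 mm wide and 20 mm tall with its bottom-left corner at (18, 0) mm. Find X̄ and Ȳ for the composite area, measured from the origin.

Part | A | x̄ᵢ | ȳᵢ | A·x̄ᵢ | A·ȳᵢ
vertical leg | 3330.00 | 9.00 | 92.50 | 29970.00 | 308025.00
horizontal leg | 3000.00 | 93.00 | 10.00 | 279000.00 | 30000.00
Σ | 6330.00 |  |  | 308970.00 | 338025.00
X̄ = 308970.00 / 6330.00 = 48.81 mm
Ȳ = 338025.00 / 6330.00 = 53.40 mm

X̄ = 48.81 mm, Ȳ = 53.40 mm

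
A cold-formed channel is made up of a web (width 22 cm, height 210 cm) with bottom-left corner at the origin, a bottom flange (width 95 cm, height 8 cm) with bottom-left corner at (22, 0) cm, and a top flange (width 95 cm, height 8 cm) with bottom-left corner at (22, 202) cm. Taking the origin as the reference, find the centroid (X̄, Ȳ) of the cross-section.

web: A = 22 × 210 = 4620.00, centroid at (11.00, 105.00).
bottom flange: A = 95 × 8 = 760.00, centroid at (69.50, 4.00).
top flange: A = 95 × 8 = 760.00, centroid at (69.50, 206.00).
ΣA = 6140.00 cm²
ΣAX̄ = (4620.00)(11.00) + (760.00)(69.50) + (760.00)(69.50) = 156460.00 cm³
ΣAȲ = (4620.00)(105.00) + (760.00)(4.00) + (760.00)(206.00) = 644700.00 cm³
X̄ = 156460.00 / 6140.00 = 25.48 cm
Ȳ = 644700.00 / 6140.00 = 105.00 cm

X̄ = 25.48 cm, Ȳ = 105.00 cm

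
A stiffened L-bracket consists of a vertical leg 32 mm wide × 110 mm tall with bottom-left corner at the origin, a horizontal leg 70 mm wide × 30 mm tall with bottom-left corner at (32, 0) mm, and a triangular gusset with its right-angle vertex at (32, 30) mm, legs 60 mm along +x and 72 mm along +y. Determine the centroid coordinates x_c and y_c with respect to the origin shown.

x_c = 39.76 mm, y_c = 43.93 mm

Part | A | x̄ᵢ | ȳᵢ | A·x̄ᵢ | A·ȳᵢ
vertical leg | 3520.00 | 16.00 | 55.00 | 56320.00 | 193600.00
horizontal leg | 2100.00 | 67.00 | 15.00 | 140700.00 | 31500.00
gusset | 2160.00 | 52.00 | 54.00 | 112320.00 | 116640.00
Σ | 7780.00 |  |  | 309340.00 | 341740.00
x_c = 309340.00 / 7780.00 = 39.76 mm
y_c = 341740.00 / 7780.00 = 43.93 mm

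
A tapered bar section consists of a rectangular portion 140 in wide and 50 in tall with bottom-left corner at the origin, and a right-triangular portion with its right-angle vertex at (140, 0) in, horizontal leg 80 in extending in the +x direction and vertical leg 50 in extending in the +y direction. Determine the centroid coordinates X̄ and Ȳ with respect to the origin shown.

rectangular portion: A = 140 × 50 = 7000.00, centroid at (70.00, 25.00).
triangular portion: A = ½·80·50 = 2000.00, centroid at (166.67, 16.67).
ΣA = 9000.00 in², ΣAX̄ = 823333.33 in³, ΣAȲ = 208333.33 in³.
X̄ = 823333.33/9000.00 = 91.48 in; Ȳ = 208333.33/9000.00 = 23.15 in.

X̄ = 91.48 in, Ȳ = 23.15 in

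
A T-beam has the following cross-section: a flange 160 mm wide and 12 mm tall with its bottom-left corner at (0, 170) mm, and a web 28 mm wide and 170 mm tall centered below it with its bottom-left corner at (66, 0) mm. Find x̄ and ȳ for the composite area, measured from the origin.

web: A = 28 × 170 = 4760.00, centroid at (80.00, 85.00).
flange: A = 160 × 12 = 1920.00, centroid at (80.00, 176.00).
ΣA = 6680.00 mm²
ΣAx̄ = (4760.00)(80.00) + (1920.00)(80.00) = 534400.00 mm³
ΣAȳ = (4760.00)(85.00) + (1920.00)(176.00) = 742520.00 mm³
x̄ = 534400.00 / 6680.00 = 80.00 mm
ȳ = 742520.00 / 6680.00 = 111.16 mm

x̄ = 80.00 mm, ȳ = 111.16 mm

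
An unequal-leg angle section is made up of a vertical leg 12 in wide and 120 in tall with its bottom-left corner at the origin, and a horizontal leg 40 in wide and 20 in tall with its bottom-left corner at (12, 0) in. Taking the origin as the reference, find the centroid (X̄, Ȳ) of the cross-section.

vertical leg: A = 12 × 120 = 1440.00, centroid at (6.00, 60.00).
horizontal leg: A = 40 × 20 = 800.00, centroid at (32.00, 10.00).
ΣA = 2240.00 in²
ΣAX̄ = (1440.00)(6.00) + (800.00)(32.00) = 34240.00 in³
ΣAȲ = (1440.00)(60.00) + (800.00)(10.00) = 94400.00 in³
X̄ = 34240.00 / 2240.00 = 15.29 in
Ȳ = 94400.00 / 2240.00 = 42.14 in

X̄ = 15.29 in, Ȳ = 42.14 in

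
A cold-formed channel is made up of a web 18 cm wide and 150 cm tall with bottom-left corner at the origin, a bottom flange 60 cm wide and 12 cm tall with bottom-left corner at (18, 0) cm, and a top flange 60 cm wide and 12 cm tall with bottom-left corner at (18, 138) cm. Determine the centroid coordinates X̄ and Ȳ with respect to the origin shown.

X̄ = 22.57 cm, Ȳ = 75.00 cm

web: A = 18 × 150 = 2700.00, centroid at (9.00, 75.00).
bottom flange: A = 60 × 12 = 720.00, centroid at (48.00, 6.00).
top flange: A = 60 × 12 = 720.00, centroid at (48.00, 144.00).
ΣA = 4140.00 cm², ΣAX̄ = 93420.00 cm³, ΣAȲ = 310500.00 cm³.
X̄ = 93420.00/4140.00 = 22.57 cm; Ȳ = 310500.00/4140.00 = 75.00 cm.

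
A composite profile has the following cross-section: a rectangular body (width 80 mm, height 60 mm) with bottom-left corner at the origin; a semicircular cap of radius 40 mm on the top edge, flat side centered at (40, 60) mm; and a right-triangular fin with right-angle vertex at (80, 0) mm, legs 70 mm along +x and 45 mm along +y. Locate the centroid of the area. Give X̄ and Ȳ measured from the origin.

rectangular body: A = 80 × 60 = 4800.00, centroid at (40.00, 30.00).
semicircular top: A = ½π·40² = 2513.27, centroid at (40.00, 76.98).
triangular fin: A = ½·70·45 = 1575.00, centroid at (103.33, 15.00).
ΣA = 8888.27 mm²
ΣAX̄ = (4800.00)(40.00) + (2513.27)(40.00) + (1575.00)(103.33) = 455280.96 mm³
ΣAȲ = (4800.00)(30.00) + (2513.27)(76.98) + (1575.00)(15.00) = 361088.11 mm³
X̄ = 455280.96 / 8888.27 = 51.22 mm
Ȳ = 361088.11 / 8888.27 = 40.63 mm

X̄ = 51.22 mm, Ȳ = 40.63 mm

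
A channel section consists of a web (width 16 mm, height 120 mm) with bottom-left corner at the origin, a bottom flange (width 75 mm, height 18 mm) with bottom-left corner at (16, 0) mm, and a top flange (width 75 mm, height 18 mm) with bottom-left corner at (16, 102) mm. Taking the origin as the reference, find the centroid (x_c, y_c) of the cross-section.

x_c = 34.59 mm, y_c = 60.00 mm

web: A = 16 × 120 = 1920.00, centroid at (8.00, 60.00).
bottom flange: A = 75 × 18 = 1350.00, centroid at (53.50, 9.00).
top flange: A = 75 × 18 = 1350.00, centroid at (53.50, 111.00).
ΣA = 4620.00 mm²
ΣAx_c = (1920.00)(8.00) + (1350.00)(53.50) + (1350.00)(53.50) = 159810.00 mm³
ΣAy_c = (1920.00)(60.00) + (1350.00)(9.00) + (1350.00)(111.00) = 277200.00 mm³
x_c = 159810.00 / 4620.00 = 34.59 mm
y_c = 277200.00 / 4620.00 = 60.00 mm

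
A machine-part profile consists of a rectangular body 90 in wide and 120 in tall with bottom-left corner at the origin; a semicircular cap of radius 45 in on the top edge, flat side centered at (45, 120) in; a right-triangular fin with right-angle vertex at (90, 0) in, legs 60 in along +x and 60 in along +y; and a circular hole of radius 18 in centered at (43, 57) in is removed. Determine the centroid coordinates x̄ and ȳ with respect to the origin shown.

rectangular body: A = 90 × 120 = 10800.00, centroid at (45.00, 60.00).
semicircular top: A = ½π·45² = 3180.86, centroid at (45.00, 139.10).
triangular fin: A = ½·60·60 = 1800.00, centroid at (110.00, 20.00).
hole: A = −π·18² = -1017.88, centroid at (43.00, 57.00).
ΣA = 14762.99 in², ΣAx̄ = 783370.15 in³, ΣAȳ = 1068434.57 in³.
x̄ = 783370.15/14762.99 = 53.06 in; ȳ = 1068434.57/14762.99 = 72.37 in.

x̄ = 53.06 in, ȳ = 72.37 in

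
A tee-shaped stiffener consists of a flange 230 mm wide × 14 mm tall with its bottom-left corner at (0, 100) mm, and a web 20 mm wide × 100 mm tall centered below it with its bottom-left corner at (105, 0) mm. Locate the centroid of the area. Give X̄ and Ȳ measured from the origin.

web: A = 20 × 100 = 2000.00, centroid at (115.00, 50.00).
flange: A = 230 × 14 = 3220.00, centroid at (115.00, 107.00).
ΣA = 5220.00 mm²
ΣAX̄ = (2000.00)(115.00) + (3220.00)(115.00) = 600300.00 mm³
ΣAȲ = (2000.00)(50.00) + (3220.00)(107.00) = 444540.00 mm³
X̄ = 600300.00 / 5220.00 = 115.00 mm
Ȳ = 444540.00 / 5220.00 = 85.16 mm

X̄ = 115.00 mm, Ȳ = 85.16 mm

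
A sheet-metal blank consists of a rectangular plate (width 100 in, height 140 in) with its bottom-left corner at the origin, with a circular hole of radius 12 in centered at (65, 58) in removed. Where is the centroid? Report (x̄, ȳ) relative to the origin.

x̄ = 49.50 in, ȳ = 70.40 in

plate: A = 100 × 140 = 14000.00, centroid at (50.00, 70.00).
hole: A = −π·12² = -452.39, centroid at (65.00, 58.00).
ΣA = 13547.61 in²
ΣAx̄ = (14000.00)(50.00) + (-452.39)(65.00) = 670594.69 in³
ΣAȳ = (14000.00)(70.00) + (-452.39)(58.00) = 953761.42 in³
x̄ = 670594.69 / 13547.61 = 49.50 in
ȳ = 953761.42 / 13547.61 = 70.40 in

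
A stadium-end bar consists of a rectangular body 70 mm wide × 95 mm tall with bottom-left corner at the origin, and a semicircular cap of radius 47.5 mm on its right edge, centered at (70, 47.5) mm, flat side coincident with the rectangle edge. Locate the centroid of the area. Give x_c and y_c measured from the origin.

x_c = 54.18 mm, y_c = 47.50 mm

Part | A | x̄ᵢ | ȳᵢ | A·x̄ᵢ | A·ȳᵢ
rectangular body | 6650.00 | 35.00 | 47.50 | 232750.00 | 315875.00
semicircular end | 3544.11 | 90.16 | 47.50 | 319535.56 | 168345.19
Σ | 10194.11 |  |  | 552285.56 | 484220.19
x_c = 552285.56 / 10194.11 = 54.18 mm
y_c = 484220.19 / 10194.11 = 47.50 mm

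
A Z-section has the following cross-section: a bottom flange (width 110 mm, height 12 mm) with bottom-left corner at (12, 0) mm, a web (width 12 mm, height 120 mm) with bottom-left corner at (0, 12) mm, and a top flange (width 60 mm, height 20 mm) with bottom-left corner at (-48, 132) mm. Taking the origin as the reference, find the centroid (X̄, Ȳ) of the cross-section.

X̄ = 19.06 mm, Ȳ = 71.21 mm

bottom flange: A = 110 × 12 = 1320.00, centroid at (67.00, 6.00).
web: A = 12 × 120 = 1440.00, centroid at (6.00, 72.00).
top flange: A = 60 × 20 = 1200.00, centroid at (-18.00, 142.00).
ΣA = 3960.00 mm², ΣAX̄ = 75480.00 mm³, ΣAȲ = 282000.00 mm³.
X̄ = 75480.00/3960.00 = 19.06 mm; Ȳ = 282000.00/3960.00 = 71.21 mm.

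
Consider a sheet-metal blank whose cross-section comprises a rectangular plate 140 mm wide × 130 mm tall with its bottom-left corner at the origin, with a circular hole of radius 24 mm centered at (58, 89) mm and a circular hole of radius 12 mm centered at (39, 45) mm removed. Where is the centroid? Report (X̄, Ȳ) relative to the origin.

X̄ = 72.24 mm, Ȳ = 62.84 mm

plate: A = 140 × 130 = 18200.00, centroid at (70.00, 65.00).
hole 1: A = −π·24² = -1809.56, centroid at (58.00, 89.00).
hole 2: A = −π·12² = -452.39, centroid at (39.00, 45.00).
ΣA = 15938.05 mm²
ΣAX̄ = (18200.00)(70.00) + (-1809.56)(58.00) + (-452.39)(39.00) = 1151402.49 mm³
ΣAȲ = (18200.00)(65.00) + (-1809.56)(89.00) + (-452.39)(45.00) = 1001591.87 mm³
X̄ = 1151402.49 / 15938.05 = 72.24 mm
Ȳ = 1001591.87 / 15938.05 = 62.84 mm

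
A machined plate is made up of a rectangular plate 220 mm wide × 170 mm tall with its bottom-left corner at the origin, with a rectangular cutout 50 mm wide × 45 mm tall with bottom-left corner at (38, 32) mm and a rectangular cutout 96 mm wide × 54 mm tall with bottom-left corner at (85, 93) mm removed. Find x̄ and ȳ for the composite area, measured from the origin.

x̄ = 109.55 mm, ȳ = 81.24 mm

Part | A | x̄ᵢ | ȳᵢ | A·x̄ᵢ | A·ȳᵢ
plate | 37400.00 | 110.00 | 85.00 | 4114000.00 | 3179000.00
hole 1 | -2250.00 | 63.00 | 54.50 | -141750.00 | -122625.00
hole 2 | -5184.00 | 133.00 | 120.00 | -689472.00 | -622080.00
Σ | 29966.00 |  |  | 3282778.00 | 2434295.00
x̄ = 3282778.00 / 29966.00 = 109.55 mm
ȳ = 2434295.00 / 29966.00 = 81.24 mm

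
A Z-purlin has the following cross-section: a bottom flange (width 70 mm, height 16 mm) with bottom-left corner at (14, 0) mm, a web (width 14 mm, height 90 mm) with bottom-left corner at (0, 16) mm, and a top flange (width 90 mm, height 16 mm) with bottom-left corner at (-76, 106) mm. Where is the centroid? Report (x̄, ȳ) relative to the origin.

x̄ = 4.99 mm, ȳ = 65.44 mm

bottom flange: A = 70 × 16 = 1120.00, centroid at (49.00, 8.00).
web: A = 14 × 90 = 1260.00, centroid at (7.00, 61.00).
top flange: A = 90 × 16 = 1440.00, centroid at (-31.00, 114.00).
ΣA = 3820.00 mm², ΣAx̄ = 19060.00 mm³, ΣAȳ = 249980.00 mm³.
x̄ = 19060.00/3820.00 = 4.99 mm; ȳ = 249980.00/3820.00 = 65.44 mm.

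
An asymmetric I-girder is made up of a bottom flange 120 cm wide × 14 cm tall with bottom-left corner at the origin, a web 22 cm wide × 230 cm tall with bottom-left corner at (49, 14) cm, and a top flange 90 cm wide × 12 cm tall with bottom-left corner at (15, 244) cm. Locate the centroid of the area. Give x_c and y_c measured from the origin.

x_c = 60.00 cm, y_c = 119.50 cm

bottom flange: A = 120 × 14 = 1680.00, centroid at (60.00, 7.00).
web: A = 22 × 230 = 5060.00, centroid at (60.00, 129.00).
top flange: A = 90 × 12 = 1080.00, centroid at (60.00, 250.00).
ΣA = 7820.00 cm², ΣAx_c = 469200.00 cm³, ΣAy_c = 934500.00 cm³.
x_c = 469200.00/7820.00 = 60.00 cm; y_c = 934500.00/7820.00 = 119.50 cm.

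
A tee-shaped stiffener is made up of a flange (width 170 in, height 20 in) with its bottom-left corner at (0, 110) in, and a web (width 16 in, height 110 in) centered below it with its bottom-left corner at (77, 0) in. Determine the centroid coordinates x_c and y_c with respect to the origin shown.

x_c = 85.00 in, y_c = 97.83 in

Part | A | x̄ᵢ | ȳᵢ | A·x̄ᵢ | A·ȳᵢ
web | 1760.00 | 85.00 | 55.00 | 149600.00 | 96800.00
flange | 3400.00 | 85.00 | 120.00 | 289000.00 | 408000.00
Σ | 5160.00 |  |  | 438600.00 | 504800.00
x_c = 438600.00 / 5160.00 = 85.00 in
y_c = 504800.00 / 5160.00 = 97.83 in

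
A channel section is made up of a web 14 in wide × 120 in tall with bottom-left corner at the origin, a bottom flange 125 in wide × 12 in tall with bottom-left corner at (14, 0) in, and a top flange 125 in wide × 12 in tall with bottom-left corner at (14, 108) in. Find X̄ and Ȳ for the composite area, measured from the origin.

web: A = 14 × 120 = 1680.00, centroid at (7.00, 60.00).
bottom flange: A = 125 × 12 = 1500.00, centroid at (76.50, 6.00).
top flange: A = 125 × 12 = 1500.00, centroid at (76.50, 114.00).
ΣA = 4680.00 in²
ΣAX̄ = (1680.00)(7.00) + (1500.00)(76.50) + (1500.00)(76.50) = 241260.00 in³
ΣAȲ = (1680.00)(60.00) + (1500.00)(6.00) + (1500.00)(114.00) = 280800.00 in³
X̄ = 241260.00 / 4680.00 = 51.55 in
Ȳ = 280800.00 / 4680.00 = 60.00 in

X̄ = 51.55 in, Ȳ = 60.00 in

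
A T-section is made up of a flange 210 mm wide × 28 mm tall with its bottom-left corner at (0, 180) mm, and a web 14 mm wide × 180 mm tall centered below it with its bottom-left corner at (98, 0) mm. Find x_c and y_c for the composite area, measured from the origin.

web: A = 14 × 180 = 2520.00, centroid at (105.00, 90.00).
flange: A = 210 × 28 = 5880.00, centroid at (105.00, 194.00).
ΣA = 8400.00 mm²
ΣAx_c = (2520.00)(105.00) + (5880.00)(105.00) = 882000.00 mm³
ΣAy_c = (2520.00)(90.00) + (5880.00)(194.00) = 1367520.00 mm³
x_c = 882000.00 / 8400.00 = 105.00 mm
y_c = 1367520.00 / 8400.00 = 162.80 mm

x_c = 105.00 mm, y_c = 162.80 mm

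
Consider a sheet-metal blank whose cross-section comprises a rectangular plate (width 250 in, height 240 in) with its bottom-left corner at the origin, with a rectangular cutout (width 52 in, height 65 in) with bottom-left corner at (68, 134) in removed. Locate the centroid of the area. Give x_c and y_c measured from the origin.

x_c = 126.85 in, y_c = 117.22 in

Part | A | x̄ᵢ | ȳᵢ | A·x̄ᵢ | A·ȳᵢ
plate | 60000.00 | 125.00 | 120.00 | 7500000.00 | 7200000.00
hole | -3380.00 | 94.00 | 166.50 | -317720.00 | -562770.00
Σ | 56620.00 |  |  | 7182280.00 | 6637230.00
x_c = 7182280.00 / 56620.00 = 126.85 in
y_c = 6637230.00 / 56620.00 = 117.22 in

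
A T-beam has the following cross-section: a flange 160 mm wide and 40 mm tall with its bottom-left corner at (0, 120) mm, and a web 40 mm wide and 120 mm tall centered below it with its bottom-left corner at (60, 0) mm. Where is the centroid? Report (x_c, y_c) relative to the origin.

web: A = 40 × 120 = 4800.00, centroid at (80.00, 60.00).
flange: A = 160 × 40 = 6400.00, centroid at (80.00, 140.00).
ΣA = 11200.00 mm²
ΣAx_c = (4800.00)(80.00) + (6400.00)(80.00) = 896000.00 mm³
ΣAy_c = (4800.00)(60.00) + (6400.00)(140.00) = 1184000.00 mm³
x_c = 896000.00 / 11200.00 = 80.00 mm
y_c = 1184000.00 / 11200.00 = 105.71 mm

x_c = 80.00 mm, y_c = 105.71 mm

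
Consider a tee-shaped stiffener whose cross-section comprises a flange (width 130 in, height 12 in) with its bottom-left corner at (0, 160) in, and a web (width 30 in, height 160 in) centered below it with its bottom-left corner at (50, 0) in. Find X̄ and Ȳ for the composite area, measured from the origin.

X̄ = 65.00 in, Ȳ = 101.09 in

Part | A | x̄ᵢ | ȳᵢ | A·x̄ᵢ | A·ȳᵢ
web | 4800.00 | 65.00 | 80.00 | 312000.00 | 384000.00
flange | 1560.00 | 65.00 | 166.00 | 101400.00 | 258960.00
Σ | 6360.00 |  |  | 413400.00 | 642960.00
X̄ = 413400.00 / 6360.00 = 65.00 in
Ȳ = 642960.00 / 6360.00 = 101.09 in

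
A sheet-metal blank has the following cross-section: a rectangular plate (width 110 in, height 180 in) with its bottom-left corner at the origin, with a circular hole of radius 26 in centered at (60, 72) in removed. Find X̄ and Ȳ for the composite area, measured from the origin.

plate: A = 110 × 180 = 19800.00, centroid at (55.00, 90.00).
hole: A = −π·26² = -2123.72, centroid at (60.00, 72.00).
ΣA = 17676.28 in²
ΣAX̄ = (19800.00)(55.00) + (-2123.72)(60.00) = 961577.00 in³
ΣAȲ = (19800.00)(90.00) + (-2123.72)(72.00) = 1629092.40 in³
X̄ = 961577.00 / 17676.28 = 54.40 in
Ȳ = 1629092.40 / 17676.28 = 92.16 in

X̄ = 54.40 in, Ȳ = 92.16 in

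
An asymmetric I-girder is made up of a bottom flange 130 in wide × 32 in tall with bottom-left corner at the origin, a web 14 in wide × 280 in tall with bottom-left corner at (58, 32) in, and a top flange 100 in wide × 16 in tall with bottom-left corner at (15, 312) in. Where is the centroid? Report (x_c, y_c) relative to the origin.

x_c = 65.00 in, y_c = 129.42 in

bottom flange: A = 130 × 32 = 4160.00, centroid at (65.00, 16.00).
web: A = 14 × 280 = 3920.00, centroid at (65.00, 172.00).
top flange: A = 100 × 16 = 1600.00, centroid at (65.00, 320.00).
ΣA = 9680.00 in²
ΣAx_c = (4160.00)(65.00) + (3920.00)(65.00) + (1600.00)(65.00) = 629200.00 in³
ΣAy_c = (4160.00)(16.00) + (3920.00)(172.00) + (1600.00)(320.00) = 1252800.00 in³
x_c = 629200.00 / 9680.00 = 65.00 in
y_c = 1252800.00 / 9680.00 = 129.42 in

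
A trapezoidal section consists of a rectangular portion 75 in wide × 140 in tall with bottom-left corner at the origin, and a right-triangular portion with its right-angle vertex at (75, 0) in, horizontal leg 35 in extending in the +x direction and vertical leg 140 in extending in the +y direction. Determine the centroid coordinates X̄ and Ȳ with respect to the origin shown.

X̄ = 46.80 in, Ȳ = 65.59 in

Part | A | x̄ᵢ | ȳᵢ | A·x̄ᵢ | A·ȳᵢ
rectangular portion | 10500.00 | 37.50 | 70.00 | 393750.00 | 735000.00
triangular portion | 2450.00 | 86.67 | 46.67 | 212333.33 | 114333.33
Σ | 12950.00 |  |  | 606083.33 | 849333.33
X̄ = 606083.33 / 12950.00 = 46.80 in
Ȳ = 849333.33 / 12950.00 = 65.59 in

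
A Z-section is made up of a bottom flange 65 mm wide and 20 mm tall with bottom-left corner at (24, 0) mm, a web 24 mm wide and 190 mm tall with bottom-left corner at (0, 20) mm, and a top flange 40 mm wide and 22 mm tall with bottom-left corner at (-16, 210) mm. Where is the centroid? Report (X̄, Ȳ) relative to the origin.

Part | A | x̄ᵢ | ȳᵢ | A·x̄ᵢ | A·ȳᵢ
bottom flange | 1300.00 | 56.50 | 10.00 | 73450.00 | 13000.00
web | 4560.00 | 12.00 | 115.00 | 54720.00 | 524400.00
top flange | 880.00 | 4.00 | 221.00 | 3520.00 | 194480.00
Σ | 6740.00 |  |  | 131690.00 | 731880.00
X̄ = 131690.00 / 6740.00 = 19.54 mm
Ȳ = 731880.00 / 6740.00 = 108.59 mm

X̄ = 19.54 mm, Ȳ = 108.59 mm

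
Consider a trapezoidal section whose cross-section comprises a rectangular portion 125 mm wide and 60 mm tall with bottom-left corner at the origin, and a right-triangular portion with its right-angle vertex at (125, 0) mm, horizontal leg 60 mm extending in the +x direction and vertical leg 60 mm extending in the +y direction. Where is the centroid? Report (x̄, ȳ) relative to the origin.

rectangular portion: A = 125 × 60 = 7500.00, centroid at (62.50, 30.00).
triangular portion: A = ½·60·60 = 1800.00, centroid at (145.00, 20.00).
ΣA = 9300.00 mm², ΣAx̄ = 729750.00 mm³, ΣAȳ = 261000.00 mm³.
x̄ = 729750.00/9300.00 = 78.47 mm; ȳ = 261000.00/9300.00 = 28.06 mm.

x̄ = 78.47 mm, ȳ = 28.06 mm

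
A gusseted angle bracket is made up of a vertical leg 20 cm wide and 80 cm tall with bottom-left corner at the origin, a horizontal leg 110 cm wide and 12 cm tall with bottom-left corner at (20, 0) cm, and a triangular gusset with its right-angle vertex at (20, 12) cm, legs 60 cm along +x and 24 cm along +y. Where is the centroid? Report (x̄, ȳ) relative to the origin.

Part | A | x̄ᵢ | ȳᵢ | A·x̄ᵢ | A·ȳᵢ
vertical leg | 1600.00 | 10.00 | 40.00 | 16000.00 | 64000.00
horizontal leg | 1320.00 | 75.00 | 6.00 | 99000.00 | 7920.00
gusset | 720.00 | 40.00 | 20.00 | 28800.00 | 14400.00
Σ | 3640.00 |  |  | 143800.00 | 86320.00
x̄ = 143800.00 / 3640.00 = 39.51 cm
ȳ = 86320.00 / 3640.00 = 23.71 cm

x̄ = 39.51 cm, ȳ = 23.71 cm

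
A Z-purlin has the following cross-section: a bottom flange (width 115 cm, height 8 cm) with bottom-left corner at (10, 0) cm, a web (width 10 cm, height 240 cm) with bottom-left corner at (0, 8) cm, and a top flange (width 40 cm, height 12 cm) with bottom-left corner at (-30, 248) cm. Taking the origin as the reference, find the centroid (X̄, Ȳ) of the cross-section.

X̄ = 18.24 cm, Ȳ = 113.89 cm

bottom flange: A = 115 × 8 = 920.00, centroid at (67.50, 4.00).
web: A = 10 × 240 = 2400.00, centroid at (5.00, 128.00).
top flange: A = 40 × 12 = 480.00, centroid at (-10.00, 254.00).
ΣA = 3800.00 cm², ΣAX̄ = 69300.00 cm³, ΣAȲ = 432800.00 cm³.
X̄ = 69300.00/3800.00 = 18.24 cm; Ȳ = 432800.00/3800.00 = 113.89 cm.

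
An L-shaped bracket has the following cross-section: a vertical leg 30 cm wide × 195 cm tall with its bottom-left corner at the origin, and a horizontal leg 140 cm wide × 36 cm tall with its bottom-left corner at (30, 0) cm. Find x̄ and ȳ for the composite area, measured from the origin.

x̄ = 54.34 cm, ȳ = 60.71 cm

vertical leg: A = 30 × 195 = 5850.00, centroid at (15.00, 97.50).
horizontal leg: A = 140 × 36 = 5040.00, centroid at (100.00, 18.00).
ΣA = 10890.00 cm², ΣAx̄ = 591750.00 cm³, ΣAȳ = 661095.00 cm³.
x̄ = 591750.00/10890.00 = 54.34 cm; ȳ = 661095.00/10890.00 = 60.71 cm.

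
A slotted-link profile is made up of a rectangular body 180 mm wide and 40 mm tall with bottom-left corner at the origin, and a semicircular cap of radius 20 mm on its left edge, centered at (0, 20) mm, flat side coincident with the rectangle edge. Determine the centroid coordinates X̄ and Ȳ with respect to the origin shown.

X̄ = 82.10 mm, Ȳ = 20.00 mm

rectangular body: A = 180 × 40 = 7200.00, centroid at (90.00, 20.00).
semicircular end: A = ½π·20² = 628.32, centroid at (-8.49, 20.00).
ΣA = 7828.32 mm²
ΣAX̄ = (7200.00)(90.00) + (628.32)(-8.49) = 642666.67 mm³
ΣAȲ = (7200.00)(20.00) + (628.32)(20.00) = 156566.37 mm³
X̄ = 642666.67 / 7828.32 = 82.10 mm
Ȳ = 156566.37 / 7828.32 = 20.00 mm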